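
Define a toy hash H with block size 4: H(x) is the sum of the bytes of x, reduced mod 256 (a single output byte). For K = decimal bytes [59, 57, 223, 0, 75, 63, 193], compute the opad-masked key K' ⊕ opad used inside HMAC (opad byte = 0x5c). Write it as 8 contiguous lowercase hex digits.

c25c5c5c

Key decimal bytes [59, 57, 223, 0, 75, 63, 193] = 3b 39 df 00 4b 3f c1 is 7 bytes > B = 4, so hash it first: H(key) = 9e, then zero-pad to 4 bytes: K' = 9e 00 00 00.
XOR each byte with 0x5c: 9e⊕5c=c2, 00⊕5c=5c, 00⊕5c=5c, 00⊕5c=5c.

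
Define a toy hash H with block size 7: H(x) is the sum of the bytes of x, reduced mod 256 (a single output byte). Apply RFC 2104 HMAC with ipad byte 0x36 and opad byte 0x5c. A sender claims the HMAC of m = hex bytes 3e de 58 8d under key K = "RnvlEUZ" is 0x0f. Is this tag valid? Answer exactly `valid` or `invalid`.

Key "RnvlEUZ" = 52 6e 76 6c 45 55 5a is exactly B = 7 bytes: K' = 52 6e 76 6c 45 55 5a.
K' ⊕ ipad = 64 58 40 5a 73 63 6c; K' ⊕ opad = 0e 32 2a 30 19 09 06.
Inner hash: sum = 100+88+64+90+115+99+108+62+222+88+141 = 1177; mod 256 = 153 → 99.
Outer hash (recomputed tag): sum = 14+50+42+48+25+9+6+153 = 347; mod 256 = 91 → 5b.
Recomputed tag = 5b; claimed = 0f → mismatch.

invalid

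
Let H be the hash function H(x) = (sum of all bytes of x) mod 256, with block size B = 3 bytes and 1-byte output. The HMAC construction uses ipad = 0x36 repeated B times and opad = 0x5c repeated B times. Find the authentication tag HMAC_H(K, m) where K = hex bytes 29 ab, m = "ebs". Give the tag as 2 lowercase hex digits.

f4

Key hex bytes 29 ab is 2 bytes ≤ B = 3; zero-pad to 3 bytes: K' = 29 ab 00.
K' ⊕ ipad = 1f 9d 36.  K' ⊕ opad = 75 f7 5c.
Inner input = (K'⊕ipad) ∥ m = 1f 9d 36 ∥ 65 62 73.
Inner hash: sum = 31+157+54+101+98+115 = 556; mod 256 = 44 → 2c.
Outer input = (K'⊕opad) ∥ inner = 75 f7 5c ∥ 2c.
Outer hash (tag): sum = 117+247+92+44 = 500; mod 256 = 244 → f4.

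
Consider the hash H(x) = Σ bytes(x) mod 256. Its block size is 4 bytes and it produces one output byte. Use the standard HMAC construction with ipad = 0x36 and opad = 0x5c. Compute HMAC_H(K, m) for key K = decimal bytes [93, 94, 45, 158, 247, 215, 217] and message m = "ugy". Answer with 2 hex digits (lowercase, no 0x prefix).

97

Key decimal bytes [93, 94, 45, 158, 247, 215, 217] = 5d 5e 2d 9e f7 d7 d9 is 7 bytes > B = 4, so hash it first: H(key) = 2d, then zero-pad to 4 bytes: K' = 2d 00 00 00.
K' ⊕ ipad = 1b 36 36 36.  K' ⊕ opad = 71 5c 5c 5c.
Inner input = (K'⊕ipad) ∥ m = 1b 36 36 36 ∥ 75 67 79.
Inner hash: sum = 27+54+54+54+117+103+121 = 530; mod 256 = 18 → 12.
Outer input = (K'⊕opad) ∥ inner = 71 5c 5c 5c ∥ 12.
Outer hash (tag): sum = 113+92+92+92+18 = 407; mod 256 = 151 → 97.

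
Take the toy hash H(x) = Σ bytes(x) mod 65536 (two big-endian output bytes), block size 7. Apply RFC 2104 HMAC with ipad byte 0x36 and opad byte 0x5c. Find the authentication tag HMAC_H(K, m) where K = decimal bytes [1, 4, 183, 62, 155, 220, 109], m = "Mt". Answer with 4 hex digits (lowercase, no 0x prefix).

0422

Key decimal bytes [1, 4, 183, 62, 155, 220, 109] = 01 04 b7 3e 9b dc 6d is exactly B = 7 bytes: K' = 01 04 b7 3e 9b dc 6d.
K' ⊕ ipad = 37 32 81 08 ad ea 5b.  K' ⊕ opad = 5d 58 eb 62 c7 80 31.
Inner input = (K'⊕ipad) ∥ m = 37 32 81 08 ad ea 5b ∥ 4d 74.
Inner hash: sum = 55+50+129+8+173+234+91+77+116 = 933 → 03 a5.
Outer input = (K'⊕opad) ∥ inner = 5d 58 eb 62 c7 80 31 ∥ 03 a5.
Outer hash (tag): sum = 93+88+235+98+199+128+49+3+165 = 1058 → 04 22.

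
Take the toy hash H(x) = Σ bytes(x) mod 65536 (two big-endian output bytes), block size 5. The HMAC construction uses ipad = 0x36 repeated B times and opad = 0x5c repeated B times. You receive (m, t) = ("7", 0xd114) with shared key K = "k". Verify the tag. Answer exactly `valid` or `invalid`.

invalid

Key "k" = 6b is 1 byte ≤ B = 5; zero-pad to 5 bytes: K' = 6b 00 00 00 00.
K' ⊕ ipad = 5d 36 36 36 36; K' ⊕ opad = 37 5c 5c 5c 5c.
Inner hash: sum = 93+54+54+54+54+55 = 364 → 01 6c.
Outer hash (recomputed tag): sum = 55+92+92+92+92+1+108 = 532 → 02 14.
Recomputed tag = 0214; claimed = d114 → mismatch.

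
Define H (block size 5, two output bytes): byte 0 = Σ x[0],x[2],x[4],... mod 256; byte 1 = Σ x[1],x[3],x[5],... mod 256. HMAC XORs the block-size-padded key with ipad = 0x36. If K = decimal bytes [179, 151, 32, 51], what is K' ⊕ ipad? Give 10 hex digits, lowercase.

Key decimal bytes [179, 151, 32, 51] = b3 97 20 33 is 4 bytes ≤ B = 5; zero-pad to 5 bytes: K' = b3 97 20 33 00.
XOR each byte with 0x36: b3⊕36=85, 97⊕36=a1, 20⊕36=16, 33⊕36=05, 00⊕36=36.

85a1160536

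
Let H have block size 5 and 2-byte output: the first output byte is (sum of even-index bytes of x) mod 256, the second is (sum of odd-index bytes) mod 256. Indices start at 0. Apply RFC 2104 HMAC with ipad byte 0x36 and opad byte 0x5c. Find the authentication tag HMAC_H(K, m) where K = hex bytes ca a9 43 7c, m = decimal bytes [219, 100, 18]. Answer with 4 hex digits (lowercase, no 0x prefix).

e720

Key hex bytes ca a9 43 7c is 4 bytes ≤ B = 5; zero-pad to 5 bytes: K' = ca a9 43 7c 00.
K' ⊕ ipad = fc 9f 75 4a 36.  K' ⊕ opad = 96 f5 1f 20 5c.
Inner input = (K'⊕ipad) ∥ m = fc 9f 75 4a 36 ∥ db 64 12.
Inner hash: even-index sum = 523 mod 256 = 11; odd-index sum = 470 mod 256 = 214 → 0b d6.
Outer input = (K'⊕opad) ∥ inner = 96 f5 1f 20 5c ∥ 0b d6.
Outer hash (tag): even-index sum = 487 mod 256 = 231; odd-index sum = 288 mod 256 = 32 → e7 20.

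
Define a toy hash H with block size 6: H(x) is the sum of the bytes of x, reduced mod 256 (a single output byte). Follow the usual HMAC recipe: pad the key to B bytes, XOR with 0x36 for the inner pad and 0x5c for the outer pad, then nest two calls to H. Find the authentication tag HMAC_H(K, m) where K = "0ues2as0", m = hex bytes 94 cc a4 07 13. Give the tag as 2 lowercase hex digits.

6c

Key "0ues2as0" = 30 75 65 73 32 61 73 30 is 8 bytes > B = 6, so hash it first: H(key) = b3, then zero-pad to 6 bytes: K' = b3 00 00 00 00 00.
K' ⊕ ipad = 85 36 36 36 36 36.  K' ⊕ opad = ef 5c 5c 5c 5c 5c.
Inner input = (K'⊕ipad) ∥ m = 85 36 36 36 36 36 ∥ 94 cc a4 07 13.
Inner hash: sum = 133+54+54+54+54+54+148+204+164+7+19 = 945; mod 256 = 177 → b1.
Outer input = (K'⊕opad) ∥ inner = ef 5c 5c 5c 5c 5c ∥ b1.
Outer hash (tag): sum = 239+92+92+92+92+92+177 = 876; mod 256 = 108 → 6c.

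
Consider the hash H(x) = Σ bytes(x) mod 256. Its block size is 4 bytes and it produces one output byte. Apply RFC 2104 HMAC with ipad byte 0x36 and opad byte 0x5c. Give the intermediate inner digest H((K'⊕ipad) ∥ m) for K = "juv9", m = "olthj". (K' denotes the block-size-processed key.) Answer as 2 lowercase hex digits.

Key "juv9" = 6a 75 76 39 is exactly B = 4 bytes: K' = 6a 75 76 39.
K' ⊕ ipad = 5c 43 40 0f.
Inner input = 5c 43 40 0f ∥ 6f 6c 74 68 6a.
Inner hash: sum = 92+67+64+15+111+108+116+104+106 = 783; mod 256 = 15 → 0f.

0f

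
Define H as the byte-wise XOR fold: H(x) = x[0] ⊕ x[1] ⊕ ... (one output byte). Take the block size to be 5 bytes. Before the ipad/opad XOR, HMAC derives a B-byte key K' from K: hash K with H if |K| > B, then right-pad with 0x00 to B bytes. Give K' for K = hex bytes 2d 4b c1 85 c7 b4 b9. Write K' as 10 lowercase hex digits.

e800000000

|K| = 7 > B = 5, so first hash the key.
H(K): XOR 2d⊕4b⊕c1⊕85⊕c7⊕b4⊕b9 = e8.
Zero-pad H(K) = e8 to 5 bytes: K' = e8 00 00 00 00.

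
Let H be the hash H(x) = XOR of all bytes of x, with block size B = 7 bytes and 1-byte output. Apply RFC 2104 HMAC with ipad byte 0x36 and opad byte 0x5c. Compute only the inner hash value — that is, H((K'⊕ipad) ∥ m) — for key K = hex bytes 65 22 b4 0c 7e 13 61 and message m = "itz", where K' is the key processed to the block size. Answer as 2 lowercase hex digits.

Key hex bytes 65 22 b4 0c 7e 13 61 is exactly B = 7 bytes: K' = 65 22 b4 0c 7e 13 61.
K' ⊕ ipad = 53 14 82 3a 48 25 57.
Inner input = 53 14 82 3a 48 25 57 ∥ 69 74 7a.
Inner hash: XOR 53⊕14⊕82⊕3a⊕48⊕25⊕57⊕69⊕74⊕7a = a2.

a2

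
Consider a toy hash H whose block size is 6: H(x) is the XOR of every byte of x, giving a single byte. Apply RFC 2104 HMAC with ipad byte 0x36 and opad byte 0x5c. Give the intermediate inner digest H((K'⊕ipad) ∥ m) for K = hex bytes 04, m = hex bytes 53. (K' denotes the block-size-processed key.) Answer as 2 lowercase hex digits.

57

Key hex bytes 04 is 1 byte ≤ B = 6; zero-pad to 6 bytes: K' = 04 00 00 00 00 00.
K' ⊕ ipad = 32 36 36 36 36 36.
Inner input = 32 36 36 36 36 36 ∥ 53.
Inner hash: XOR 32⊕36⊕36⊕36⊕36⊕36⊕53 = 57.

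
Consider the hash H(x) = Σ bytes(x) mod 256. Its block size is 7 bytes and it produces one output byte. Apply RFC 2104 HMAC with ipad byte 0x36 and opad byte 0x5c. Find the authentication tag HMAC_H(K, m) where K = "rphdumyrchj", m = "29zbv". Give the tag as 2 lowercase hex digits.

Key "rphdumyrchj" = 72 70 68 64 75 6d 79 72 63 68 6a is 11 bytes > B = 7, so hash it first: H(key) = b0, then zero-pad to 7 bytes: K' = b0 00 00 00 00 00 00.
K' ⊕ ipad = 86 36 36 36 36 36 36.  K' ⊕ opad = ec 5c 5c 5c 5c 5c 5c.
Inner input = (K'⊕ipad) ∥ m = 86 36 36 36 36 36 36 ∥ 32 39 7a 62 76.
Inner hash: sum = 134+54+54+54+54+54+54+50+57+122+98+118 = 903; mod 256 = 135 → 87.
Outer input = (K'⊕opad) ∥ inner = ec 5c 5c 5c 5c 5c 5c ∥ 87.
Outer hash (tag): sum = 236+92+92+92+92+92+92+135 = 923; mod 256 = 155 → 9b.

9b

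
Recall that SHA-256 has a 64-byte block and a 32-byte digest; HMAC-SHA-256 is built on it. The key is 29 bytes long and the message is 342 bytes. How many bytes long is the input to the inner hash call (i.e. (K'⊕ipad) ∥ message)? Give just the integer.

Key is 29 ≤ 64 bytes, zero-padded: |K'| = 64.
Inner input = (K'⊕ipad) ∥ m → 64 + 342 = 406 bytes.

406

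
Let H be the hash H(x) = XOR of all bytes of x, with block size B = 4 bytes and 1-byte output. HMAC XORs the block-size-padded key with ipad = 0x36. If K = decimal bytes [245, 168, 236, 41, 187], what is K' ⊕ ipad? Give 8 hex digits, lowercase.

Key decimal bytes [245, 168, 236, 41, 187] = f5 a8 ec 29 bb is 5 bytes > B = 4, so hash it first: H(key) = 23, then zero-pad to 4 bytes: K' = 23 00 00 00.
XOR each byte with 0x36: 23⊕36=15, 00⊕36=36, 00⊕36=36, 00⊕36=36.

15363636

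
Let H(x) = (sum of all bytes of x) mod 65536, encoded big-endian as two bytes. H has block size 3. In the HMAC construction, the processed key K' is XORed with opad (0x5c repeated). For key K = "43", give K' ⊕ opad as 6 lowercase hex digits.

Key "43" = 34 33 is 2 bytes ≤ B = 3; zero-pad to 3 bytes: K' = 34 33 00.
XOR each byte with 0x5c: 34⊕5c=68, 33⊕5c=6f, 00⊕5c=5c.

686f5c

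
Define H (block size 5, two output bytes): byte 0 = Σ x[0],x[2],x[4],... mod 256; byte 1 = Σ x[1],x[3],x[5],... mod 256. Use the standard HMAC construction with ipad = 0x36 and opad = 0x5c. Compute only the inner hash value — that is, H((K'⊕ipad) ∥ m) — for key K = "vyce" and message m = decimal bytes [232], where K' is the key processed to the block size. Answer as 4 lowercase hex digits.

cb8a

Key "vyce" = 76 79 63 65 is 4 bytes ≤ B = 5; zero-pad to 5 bytes: K' = 76 79 63 65 00.
K' ⊕ ipad = 40 4f 55 53 36.
Inner input = 40 4f 55 53 36 ∥ e8.
Inner hash: even-index sum = 203 mod 256 = 203; odd-index sum = 394 mod 256 = 138 → cb 8a.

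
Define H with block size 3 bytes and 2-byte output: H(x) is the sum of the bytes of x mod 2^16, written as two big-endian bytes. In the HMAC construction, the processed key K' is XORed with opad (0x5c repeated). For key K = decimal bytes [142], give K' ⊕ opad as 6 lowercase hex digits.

d25c5c

Key decimal bytes [142] = 8e is 1 byte ≤ B = 3; zero-pad to 3 bytes: K' = 8e 00 00.
XOR each byte with 0x5c: 8e⊕5c=d2, 00⊕5c=5c, 00⊕5c=5c.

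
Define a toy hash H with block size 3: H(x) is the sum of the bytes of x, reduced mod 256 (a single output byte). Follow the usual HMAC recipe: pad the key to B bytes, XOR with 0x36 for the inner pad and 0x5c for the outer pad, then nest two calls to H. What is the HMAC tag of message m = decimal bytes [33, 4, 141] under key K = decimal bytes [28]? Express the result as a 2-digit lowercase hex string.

40

Key decimal bytes [28] = 1c is 1 byte ≤ B = 3; zero-pad to 3 bytes: K' = 1c 00 00.
K' ⊕ ipad = 2a 36 36.  K' ⊕ opad = 40 5c 5c.
Inner input = (K'⊕ipad) ∥ m = 2a 36 36 ∥ 21 04 8d.
Inner hash: sum = 42+54+54+33+4+141 = 328; mod 256 = 72 → 48.
Outer input = (K'⊕opad) ∥ inner = 40 5c 5c ∥ 48.
Outer hash (tag): sum = 64+92+92+72 = 320; mod 256 = 64 → 40.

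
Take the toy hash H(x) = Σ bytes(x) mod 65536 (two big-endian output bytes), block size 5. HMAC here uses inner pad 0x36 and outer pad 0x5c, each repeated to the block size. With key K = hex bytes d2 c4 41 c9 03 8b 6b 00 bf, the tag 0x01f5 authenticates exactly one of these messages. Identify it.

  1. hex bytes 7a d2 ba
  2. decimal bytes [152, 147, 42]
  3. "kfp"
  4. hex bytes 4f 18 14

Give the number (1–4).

3

Key hex bytes d2 c4 41 c9 03 8b 6b 00 bf is 9 bytes > B = 5, so hash it first: H(key) = 04 58, then zero-pad to 5 bytes: K' = 04 58 00 00 00.
K' ⊕ ipad = 32 6e 36 36 36; K' ⊕ opad = 58 04 5c 5c 5c.
m1: inner = H(32 6e 36 36 36 7a d2 ba) = 03 48; tag = H(58 04 5c 5c 5c 03 48) = 01bb
m2: inner = H(32 6e 36 36 36 98 93 2a) = 02 97; tag = H(58 04 5c 5c 5c 02 97) = 0209
m3: inner = H(32 6e 36 36 36 6b 66 70) = 02 83; tag = H(58 04 5c 5c 5c 02 83) = 01f5 ← matches
m4: inner = H(32 6e 36 36 36 4f 18 14) = 01 bd; tag = H(58 04 5c 5c 5c 01 bd) = 022e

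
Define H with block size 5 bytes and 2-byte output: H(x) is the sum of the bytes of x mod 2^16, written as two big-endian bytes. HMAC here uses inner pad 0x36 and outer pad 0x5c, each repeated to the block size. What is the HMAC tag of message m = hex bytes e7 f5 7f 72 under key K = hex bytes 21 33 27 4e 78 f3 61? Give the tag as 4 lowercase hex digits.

Key hex bytes 21 33 27 4e 78 f3 61 is 7 bytes > B = 5, so hash it first: H(key) = 02 95, then zero-pad to 5 bytes: K' = 02 95 00 00 00.
K' ⊕ ipad = 34 a3 36 36 36.  K' ⊕ opad = 5e c9 5c 5c 5c.
Inner input = (K'⊕ipad) ∥ m = 34 a3 36 36 36 ∥ e7 f5 7f 72.
Inner hash: sum = 52+163+54+54+54+231+245+127+114 = 1094 → 04 46.
Outer input = (K'⊕opad) ∥ inner = 5e c9 5c 5c 5c ∥ 04 46.
Outer hash (tag): sum = 94+201+92+92+92+4+70 = 645 → 02 85.

0285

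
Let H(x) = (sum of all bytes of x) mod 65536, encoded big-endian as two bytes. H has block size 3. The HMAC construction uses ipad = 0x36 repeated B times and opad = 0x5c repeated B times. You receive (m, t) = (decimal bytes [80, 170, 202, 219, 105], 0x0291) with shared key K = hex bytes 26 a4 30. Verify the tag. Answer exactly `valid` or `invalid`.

Key hex bytes 26 a4 30 is exactly B = 3 bytes: K' = 26 a4 30.
K' ⊕ ipad = 10 92 06; K' ⊕ opad = 7a f8 6c.
Inner hash: sum = 16+146+6+80+170+202+219+105 = 944 → 03 b0.
Outer hash (recomputed tag): sum = 122+248+108+3+176 = 657 → 02 91.
Recomputed tag = 0291; claimed = 0291 → match.

valid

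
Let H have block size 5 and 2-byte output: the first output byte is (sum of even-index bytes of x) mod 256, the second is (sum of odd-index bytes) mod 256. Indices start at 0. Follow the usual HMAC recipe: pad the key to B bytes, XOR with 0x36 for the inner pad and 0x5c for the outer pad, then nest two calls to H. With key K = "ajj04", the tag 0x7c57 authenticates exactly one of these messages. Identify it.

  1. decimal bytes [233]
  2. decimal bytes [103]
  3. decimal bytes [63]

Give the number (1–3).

3

Key "ajj04" = 61 6a 6a 30 34 is exactly B = 5 bytes: K' = 61 6a 6a 30 34.
K' ⊕ ipad = 57 5c 5c 06 02; K' ⊕ opad = 3d 36 36 6c 68.
m1: inner = H(57 5c 5c 06 02 e9) = b5 4b; tag = H(3d 36 36 6c 68 b5 4b) = 2657
m2: inner = H(57 5c 5c 06 02 67) = b5 c9; tag = H(3d 36 36 6c 68 b5 c9) = a457
m3: inner = H(57 5c 5c 06 02 3f) = b5 a1; tag = H(3d 36 36 6c 68 b5 a1) = 7c57 ← matches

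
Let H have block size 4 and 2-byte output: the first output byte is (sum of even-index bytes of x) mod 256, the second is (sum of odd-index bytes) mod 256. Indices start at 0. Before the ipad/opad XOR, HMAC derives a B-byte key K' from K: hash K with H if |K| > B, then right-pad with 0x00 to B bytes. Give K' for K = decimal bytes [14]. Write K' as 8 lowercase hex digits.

0e000000

Key decimal bytes [14] = 0e is 1 byte ≤ B = 4; zero-pad to 4 bytes: K' = 0e 00 00 00.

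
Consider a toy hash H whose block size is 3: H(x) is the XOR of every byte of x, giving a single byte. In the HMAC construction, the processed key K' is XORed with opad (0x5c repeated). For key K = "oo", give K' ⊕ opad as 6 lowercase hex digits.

33335c

Key "oo" = 6f 6f is 2 bytes ≤ B = 3; zero-pad to 3 bytes: K' = 6f 6f 00.
XOR each byte with 0x5c: 6f⊕5c=33, 6f⊕5c=33, 00⊕5c=5c.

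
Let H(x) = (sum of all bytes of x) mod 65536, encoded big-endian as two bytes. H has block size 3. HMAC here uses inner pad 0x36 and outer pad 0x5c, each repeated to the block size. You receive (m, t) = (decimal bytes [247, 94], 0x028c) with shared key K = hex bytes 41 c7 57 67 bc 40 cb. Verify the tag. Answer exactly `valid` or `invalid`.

Key hex bytes 41 c7 57 67 bc 40 cb is 7 bytes > B = 3, so hash it first: H(key) = 03 8d, then zero-pad to 3 bytes: K' = 03 8d 00.
K' ⊕ ipad = 35 bb 36; K' ⊕ opad = 5f d1 5c.
Inner hash: sum = 53+187+54+247+94 = 635 → 02 7b.
Outer hash (recomputed tag): sum = 95+209+92+2+123 = 521 → 02 09.
Recomputed tag = 0209; claimed = 028c → mismatch.

invalid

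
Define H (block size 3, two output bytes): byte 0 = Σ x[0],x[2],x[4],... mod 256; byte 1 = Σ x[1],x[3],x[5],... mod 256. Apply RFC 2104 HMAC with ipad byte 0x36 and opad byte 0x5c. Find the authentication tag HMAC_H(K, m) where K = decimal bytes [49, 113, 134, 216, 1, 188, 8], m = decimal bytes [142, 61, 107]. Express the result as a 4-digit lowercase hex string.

24c2

Key decimal bytes [49, 113, 134, 216, 1, 188, 8] = 31 71 86 d8 01 bc 08 is 7 bytes > B = 3, so hash it first: H(key) = c0 05, then zero-pad to 3 bytes: K' = c0 05 00.
K' ⊕ ipad = f6 33 36.  K' ⊕ opad = 9c 59 5c.
Inner input = (K'⊕ipad) ∥ m = f6 33 36 ∥ 8e 3d 6b.
Inner hash: even-index sum = 361 mod 256 = 105; odd-index sum = 300 mod 256 = 44 → 69 2c.
Outer input = (K'⊕opad) ∥ inner = 9c 59 5c ∥ 69 2c.
Outer hash (tag): even-index sum = 292 mod 256 = 36; odd-index sum = 194 mod 256 = 194 → 24 c2.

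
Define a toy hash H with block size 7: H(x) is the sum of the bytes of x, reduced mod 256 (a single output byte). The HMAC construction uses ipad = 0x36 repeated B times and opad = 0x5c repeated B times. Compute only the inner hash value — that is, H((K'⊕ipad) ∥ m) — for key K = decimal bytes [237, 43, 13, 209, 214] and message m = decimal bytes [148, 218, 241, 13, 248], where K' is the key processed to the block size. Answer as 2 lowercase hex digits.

ca

Key decimal bytes [237, 43, 13, 209, 214] = ed 2b 0d d1 d6 is 5 bytes ≤ B = 7; zero-pad to 7 bytes: K' = ed 2b 0d d1 d6 00 00.
K' ⊕ ipad = db 1d 3b e7 e0 36 36.
Inner input = db 1d 3b e7 e0 36 36 ∥ 94 da f1 0d f8.
Inner hash: sum = 219+29+59+231+224+54+54+148+218+241+13+248 = 1738; mod 256 = 202 → ca.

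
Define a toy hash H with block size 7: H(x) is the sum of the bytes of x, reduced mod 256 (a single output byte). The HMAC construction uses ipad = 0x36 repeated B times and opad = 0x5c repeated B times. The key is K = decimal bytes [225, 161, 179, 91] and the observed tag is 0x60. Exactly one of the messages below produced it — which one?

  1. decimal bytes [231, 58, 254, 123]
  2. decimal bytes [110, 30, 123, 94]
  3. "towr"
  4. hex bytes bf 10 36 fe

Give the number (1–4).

1

Key decimal bytes [225, 161, 179, 91] = e1 a1 b3 5b is 4 bytes ≤ B = 7; zero-pad to 7 bytes: K' = e1 a1 b3 5b 00 00 00.
K' ⊕ ipad = d7 97 85 6d 36 36 36; K' ⊕ opad = bd fd ef 07 5c 5c 5c.
m1: inner = H(d7 97 85 6d 36 36 36 e7 3a fe 7b) = 9c; tag = H(bd fd ef 07 5c 5c 5c 9c) = 60 ← matches
m2: inner = H(d7 97 85 6d 36 36 36 6e 1e 7b 5e) = 67; tag = H(bd fd ef 07 5c 5c 5c 67) = 2b
m3: inner = H(d7 97 85 6d 36 36 36 74 6f 77 72) = ce; tag = H(bd fd ef 07 5c 5c 5c ce) = 92
m4: inner = H(d7 97 85 6d 36 36 36 bf 10 36 fe) = 05; tag = H(bd fd ef 07 5c 5c 5c 05) = c9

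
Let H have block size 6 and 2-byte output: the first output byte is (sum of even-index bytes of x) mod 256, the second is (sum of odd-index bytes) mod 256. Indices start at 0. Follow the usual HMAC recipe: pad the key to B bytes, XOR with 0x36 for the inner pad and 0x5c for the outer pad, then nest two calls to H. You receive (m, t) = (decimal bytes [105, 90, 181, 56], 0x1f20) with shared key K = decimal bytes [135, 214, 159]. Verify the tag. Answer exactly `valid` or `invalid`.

Key decimal bytes [135, 214, 159] = 87 d6 9f is 3 bytes ≤ B = 6; zero-pad to 6 bytes: K' = 87 d6 9f 00 00 00.
K' ⊕ ipad = b1 e0 a9 36 36 36; K' ⊕ opad = db 8a c3 5c 5c 5c.
Inner hash: even-index sum = 686 mod 256 = 174; odd-index sum = 478 mod 256 = 222 → ae de.
Outer hash (recomputed tag): even-index sum = 680 mod 256 = 168; odd-index sum = 544 mod 256 = 32 → a8 20.
Recomputed tag = a820; claimed = 1f20 → mismatch.

invalid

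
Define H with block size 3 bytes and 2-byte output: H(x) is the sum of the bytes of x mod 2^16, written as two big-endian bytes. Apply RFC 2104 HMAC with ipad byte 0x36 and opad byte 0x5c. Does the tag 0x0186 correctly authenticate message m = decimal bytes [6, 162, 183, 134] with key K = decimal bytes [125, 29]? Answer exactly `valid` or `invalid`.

invalid

Key decimal bytes [125, 29] = 7d 1d is 2 bytes ≤ B = 3; zero-pad to 3 bytes: K' = 7d 1d 00.
K' ⊕ ipad = 4b 2b 36; K' ⊕ opad = 21 41 5c.
Inner hash: sum = 75+43+54+6+162+183+134 = 657 → 02 91.
Outer hash (recomputed tag): sum = 33+65+92+2+145 = 337 → 01 51.
Recomputed tag = 0151; claimed = 0186 → mismatch.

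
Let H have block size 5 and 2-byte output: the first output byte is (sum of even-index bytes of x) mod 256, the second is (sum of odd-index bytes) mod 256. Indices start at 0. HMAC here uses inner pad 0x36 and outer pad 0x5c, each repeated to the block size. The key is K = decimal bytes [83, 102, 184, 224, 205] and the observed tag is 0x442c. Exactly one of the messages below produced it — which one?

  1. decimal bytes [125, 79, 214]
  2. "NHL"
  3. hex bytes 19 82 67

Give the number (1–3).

Key decimal bytes [83, 102, 184, 224, 205] = 53 66 b8 e0 cd is exactly B = 5 bytes: K' = 53 66 b8 e0 cd.
K' ⊕ ipad = 65 50 8e d6 fb; K' ⊕ opad = 0f 3a e4 bc 91.
m1: inner = H(65 50 8e d6 fb 7d 4f d6) = 3d 79; tag = H(0f 3a e4 bc 91 3d 79) = fd33
m2: inner = H(65 50 8e d6 fb 4e 48 4c) = 36 c0; tag = H(0f 3a e4 bc 91 36 c0) = 442c ← matches
m3: inner = H(65 50 8e d6 fb 19 82 67) = 70 a6; tag = H(0f 3a e4 bc 91 70 a6) = 2a66

2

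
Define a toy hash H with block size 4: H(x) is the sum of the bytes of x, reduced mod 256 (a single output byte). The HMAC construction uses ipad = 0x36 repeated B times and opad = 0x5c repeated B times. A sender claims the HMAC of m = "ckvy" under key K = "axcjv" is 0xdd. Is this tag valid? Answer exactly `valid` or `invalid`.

Key "axcjv" = 61 78 63 6a 76 is 5 bytes > B = 4, so hash it first: H(key) = 1c, then zero-pad to 4 bytes: K' = 1c 00 00 00.
K' ⊕ ipad = 2a 36 36 36; K' ⊕ opad = 40 5c 5c 5c.
Inner hash: sum = 42+54+54+54+99+107+118+121 = 649; mod 256 = 137 → 89.
Outer hash (recomputed tag): sum = 64+92+92+92+137 = 477; mod 256 = 221 → dd.
Recomputed tag = dd; claimed = dd → match.

valid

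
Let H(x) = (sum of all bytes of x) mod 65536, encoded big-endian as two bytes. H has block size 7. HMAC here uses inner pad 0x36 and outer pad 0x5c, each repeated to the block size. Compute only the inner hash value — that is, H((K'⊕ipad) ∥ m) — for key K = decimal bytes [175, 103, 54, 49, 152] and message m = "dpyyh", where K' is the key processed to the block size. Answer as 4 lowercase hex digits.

Key decimal bytes [175, 103, 54, 49, 152] = af 67 36 31 98 is 5 bytes ≤ B = 7; zero-pad to 7 bytes: K' = af 67 36 31 98 00 00.
K' ⊕ ipad = 99 51 00 07 ae 36 36.
Inner input = 99 51 00 07 ae 36 36 ∥ 64 70 79 79 68.
Inner hash: sum = 153+81+0+7+174+54+54+100+112+121+121+104 = 1081 → 04 39.

0439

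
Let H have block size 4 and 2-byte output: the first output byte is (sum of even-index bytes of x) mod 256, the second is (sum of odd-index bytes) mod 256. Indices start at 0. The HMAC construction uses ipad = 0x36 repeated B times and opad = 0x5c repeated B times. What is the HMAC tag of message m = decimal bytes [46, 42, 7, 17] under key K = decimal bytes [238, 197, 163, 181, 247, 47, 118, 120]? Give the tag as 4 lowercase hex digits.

3161

Key decimal bytes [238, 197, 163, 181, 247, 47, 118, 120] = ee c5 a3 b5 f7 2f 76 78 is 8 bytes > B = 4, so hash it first: H(key) = fe 21, then zero-pad to 4 bytes: K' = fe 21 00 00.
K' ⊕ ipad = c8 17 36 36.  K' ⊕ opad = a2 7d 5c 5c.
Inner input = (K'⊕ipad) ∥ m = c8 17 36 36 ∥ 2e 2a 07 11.
Inner hash: even-index sum = 307 mod 256 = 51; odd-index sum = 136 mod 256 = 136 → 33 88.
Outer input = (K'⊕opad) ∥ inner = a2 7d 5c 5c ∥ 33 88.
Outer hash (tag): even-index sum = 305 mod 256 = 49; odd-index sum = 353 mod 256 = 97 → 31 61.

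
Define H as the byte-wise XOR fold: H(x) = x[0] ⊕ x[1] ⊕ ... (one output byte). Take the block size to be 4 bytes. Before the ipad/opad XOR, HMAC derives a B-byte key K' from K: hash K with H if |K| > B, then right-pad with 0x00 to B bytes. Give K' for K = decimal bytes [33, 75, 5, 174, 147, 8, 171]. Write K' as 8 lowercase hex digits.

|K| = 7 > B = 4, so first hash the key.
H(K): XOR 21⊕4b⊕05⊕ae⊕93⊕08⊕ab = f1.
Zero-pad H(K) = f1 to 4 bytes: K' = f1 00 00 00.

f1000000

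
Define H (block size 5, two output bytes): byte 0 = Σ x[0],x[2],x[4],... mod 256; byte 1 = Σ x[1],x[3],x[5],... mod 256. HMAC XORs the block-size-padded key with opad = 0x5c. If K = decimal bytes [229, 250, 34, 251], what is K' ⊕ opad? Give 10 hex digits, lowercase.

Key decimal bytes [229, 250, 34, 251] = e5 fa 22 fb is 4 bytes ≤ B = 5; zero-pad to 5 bytes: K' = e5 fa 22 fb 00.
XOR each byte with 0x5c: e5⊕5c=b9, fa⊕5c=a6, 22⊕5c=7e, fb⊕5c=a7, 00⊕5c=5c.

b9a67ea75c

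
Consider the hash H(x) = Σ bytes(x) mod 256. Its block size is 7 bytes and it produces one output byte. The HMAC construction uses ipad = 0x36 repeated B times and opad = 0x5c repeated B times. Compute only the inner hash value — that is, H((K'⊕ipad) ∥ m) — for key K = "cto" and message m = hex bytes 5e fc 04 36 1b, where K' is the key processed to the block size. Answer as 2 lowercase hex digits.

Key "cto" = 63 74 6f is 3 bytes ≤ B = 7; zero-pad to 7 bytes: K' = 63 74 6f 00 00 00 00.
K' ⊕ ipad = 55 42 59 36 36 36 36.
Inner input = 55 42 59 36 36 36 36 ∥ 5e fc 04 36 1b.
Inner hash: sum = 85+66+89+54+54+54+54+94+252+4+54+27 = 887; mod 256 = 119 → 77.

77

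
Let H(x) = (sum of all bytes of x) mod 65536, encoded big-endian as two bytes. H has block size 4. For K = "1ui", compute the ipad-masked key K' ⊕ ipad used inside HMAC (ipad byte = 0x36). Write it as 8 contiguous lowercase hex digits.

Key "1ui" = 31 75 69 is 3 bytes ≤ B = 4; zero-pad to 4 bytes: K' = 31 75 69 00.
XOR each byte with 0x36: 31⊕36=07, 75⊕36=43, 69⊕36=5f, 00⊕36=36.

07435f36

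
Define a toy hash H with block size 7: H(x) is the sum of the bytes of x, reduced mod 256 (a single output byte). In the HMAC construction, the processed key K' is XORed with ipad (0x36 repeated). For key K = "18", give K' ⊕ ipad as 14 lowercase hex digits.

Key "18" = 31 38 is 2 bytes ≤ B = 7; zero-pad to 7 bytes: K' = 31 38 00 00 00 00 00.
XOR each byte with 0x36: 31⊕36=07, 38⊕36=0e, 00⊕36=36, 00⊕36=36, 00⊕36=36, 00⊕36=36, 00⊕36=36.

070e3636363636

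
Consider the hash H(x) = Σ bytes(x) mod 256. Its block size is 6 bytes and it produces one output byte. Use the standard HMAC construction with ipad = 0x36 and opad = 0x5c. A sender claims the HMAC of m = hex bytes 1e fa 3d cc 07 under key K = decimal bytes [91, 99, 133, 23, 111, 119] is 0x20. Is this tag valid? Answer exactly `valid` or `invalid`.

Key decimal bytes [91, 99, 133, 23, 111, 119] = 5b 63 85 17 6f 77 is exactly B = 6 bytes: K' = 5b 63 85 17 6f 77.
K' ⊕ ipad = 6d 55 b3 21 59 41; K' ⊕ opad = 07 3f d9 4b 33 2b.
Inner hash: sum = 109+85+179+33+89+65+30+250+61+204+7 = 1112; mod 256 = 88 → 58.
Outer hash (recomputed tag): sum = 7+63+217+75+51+43+88 = 544; mod 256 = 32 → 20.
Recomputed tag = 20; claimed = 20 → match.

valid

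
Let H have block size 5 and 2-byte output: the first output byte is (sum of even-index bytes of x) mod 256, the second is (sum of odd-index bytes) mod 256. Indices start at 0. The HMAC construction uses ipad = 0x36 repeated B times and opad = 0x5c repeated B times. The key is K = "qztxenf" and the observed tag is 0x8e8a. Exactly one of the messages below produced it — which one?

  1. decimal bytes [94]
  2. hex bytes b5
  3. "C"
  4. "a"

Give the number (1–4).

1

Key "qztxenf" = 71 7a 74 78 65 6e 66 is 7 bytes > B = 5, so hash it first: H(key) = b0 60, then zero-pad to 5 bytes: K' = b0 60 00 00 00.
K' ⊕ ipad = 86 56 36 36 36; K' ⊕ opad = ec 3c 5c 5c 5c.
m1: inner = H(86 56 36 36 36 5e) = f2 ea; tag = H(ec 3c 5c 5c 5c f2 ea) = 8e8a ← matches
m2: inner = H(86 56 36 36 36 b5) = f2 41; tag = H(ec 3c 5c 5c 5c f2 41) = e58a
m3: inner = H(86 56 36 36 36 43) = f2 cf; tag = H(ec 3c 5c 5c 5c f2 cf) = 738a
m4: inner = H(86 56 36 36 36 61) = f2 ed; tag = H(ec 3c 5c 5c 5c f2 ed) = 918a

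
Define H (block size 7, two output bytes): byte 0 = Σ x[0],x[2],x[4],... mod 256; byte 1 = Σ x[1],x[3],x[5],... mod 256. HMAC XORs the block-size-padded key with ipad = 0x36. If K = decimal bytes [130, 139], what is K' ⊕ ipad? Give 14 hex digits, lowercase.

Key decimal bytes [130, 139] = 82 8b is 2 bytes ≤ B = 7; zero-pad to 7 bytes: K' = 82 8b 00 00 00 00 00.
XOR each byte with 0x36: 82⊕36=b4, 8b⊕36=bd, 00⊕36=36, 00⊕36=36, 00⊕36=36, 00⊕36=36, 00⊕36=36.

b4bd3636363636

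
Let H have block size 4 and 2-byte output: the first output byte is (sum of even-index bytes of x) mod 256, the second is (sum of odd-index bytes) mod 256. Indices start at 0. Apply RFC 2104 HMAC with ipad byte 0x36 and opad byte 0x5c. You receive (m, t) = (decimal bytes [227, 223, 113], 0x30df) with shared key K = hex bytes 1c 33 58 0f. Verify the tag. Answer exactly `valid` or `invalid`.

Key hex bytes 1c 33 58 0f is exactly B = 4 bytes: K' = 1c 33 58 0f.
K' ⊕ ipad = 2a 05 6e 39; K' ⊕ opad = 40 6f 04 53.
Inner hash: even-index sum = 492 mod 256 = 236; odd-index sum = 285 mod 256 = 29 → ec 1d.
Outer hash (recomputed tag): even-index sum = 304 mod 256 = 48; odd-index sum = 223 mod 256 = 223 → 30 df.
Recomputed tag = 30df; claimed = 30df → match.

valid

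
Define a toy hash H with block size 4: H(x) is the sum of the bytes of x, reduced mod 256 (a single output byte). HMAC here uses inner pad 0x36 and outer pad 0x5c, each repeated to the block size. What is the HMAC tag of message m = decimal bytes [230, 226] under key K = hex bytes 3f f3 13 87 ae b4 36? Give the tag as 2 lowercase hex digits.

08

Key hex bytes 3f f3 13 87 ae b4 36 is 7 bytes > B = 4, so hash it first: H(key) = 64, then zero-pad to 4 bytes: K' = 64 00 00 00.
K' ⊕ ipad = 52 36 36 36.  K' ⊕ opad = 38 5c 5c 5c.
Inner input = (K'⊕ipad) ∥ m = 52 36 36 36 ∥ e6 e2.
Inner hash: sum = 82+54+54+54+230+226 = 700; mod 256 = 188 → bc.
Outer input = (K'⊕opad) ∥ inner = 38 5c 5c 5c ∥ bc.
Outer hash (tag): sum = 56+92+92+92+188 = 520; mod 256 = 8 → 08.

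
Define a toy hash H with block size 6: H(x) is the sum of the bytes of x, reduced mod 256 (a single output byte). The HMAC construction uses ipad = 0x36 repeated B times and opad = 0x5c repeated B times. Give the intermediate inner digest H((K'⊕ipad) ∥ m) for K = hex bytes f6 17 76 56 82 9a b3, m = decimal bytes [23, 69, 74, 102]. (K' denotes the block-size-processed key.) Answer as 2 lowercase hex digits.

Key hex bytes f6 17 76 56 82 9a b3 is 7 bytes > B = 6, so hash it first: H(key) = a8, then zero-pad to 6 bytes: K' = a8 00 00 00 00 00.
K' ⊕ ipad = 9e 36 36 36 36 36.
Inner input = 9e 36 36 36 36 36 ∥ 17 45 4a 66.
Inner hash: sum = 158+54+54+54+54+54+23+69+74+102 = 696; mod 256 = 184 → b8.

b8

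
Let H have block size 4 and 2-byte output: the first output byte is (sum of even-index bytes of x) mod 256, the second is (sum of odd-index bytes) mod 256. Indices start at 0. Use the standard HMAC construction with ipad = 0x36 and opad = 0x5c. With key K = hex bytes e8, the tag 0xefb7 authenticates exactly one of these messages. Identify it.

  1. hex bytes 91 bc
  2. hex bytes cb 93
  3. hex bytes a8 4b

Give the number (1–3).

Key hex bytes e8 is 1 byte ≤ B = 4; zero-pad to 4 bytes: K' = e8 00 00 00.
K' ⊕ ipad = de 36 36 36; K' ⊕ opad = b4 5c 5c 5c.
m1: inner = H(de 36 36 36 91 bc) = a5 28; tag = H(b4 5c 5c 5c a5 28) = b5e0
m2: inner = H(de 36 36 36 cb 93) = df ff; tag = H(b4 5c 5c 5c df ff) = efb7 ← matches
m3: inner = H(de 36 36 36 a8 4b) = bc b7; tag = H(b4 5c 5c 5c bc b7) = cc6f

2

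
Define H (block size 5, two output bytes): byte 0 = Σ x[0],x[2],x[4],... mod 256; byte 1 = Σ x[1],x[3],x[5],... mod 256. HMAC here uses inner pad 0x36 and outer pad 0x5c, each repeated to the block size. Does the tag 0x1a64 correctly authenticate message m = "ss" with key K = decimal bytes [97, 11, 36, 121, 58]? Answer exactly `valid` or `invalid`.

valid

Key decimal bytes [97, 11, 36, 121, 58] = 61 0b 24 79 3a is exactly B = 5 bytes: K' = 61 0b 24 79 3a.
K' ⊕ ipad = 57 3d 12 4f 0c; K' ⊕ opad = 3d 57 78 25 66.
Inner hash: even-index sum = 232 mod 256 = 232; odd-index sum = 255 mod 256 = 255 → e8 ff.
Outer hash (recomputed tag): even-index sum = 538 mod 256 = 26; odd-index sum = 356 mod 256 = 100 → 1a 64.
Recomputed tag = 1a64; claimed = 1a64 → match.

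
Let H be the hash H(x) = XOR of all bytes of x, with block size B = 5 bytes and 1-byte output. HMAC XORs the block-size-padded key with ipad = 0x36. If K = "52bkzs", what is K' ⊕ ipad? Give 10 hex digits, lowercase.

Key "52bkzs" = 35 32 62 6b 7a 73 is 6 bytes > B = 5, so hash it first: H(key) = 07, then zero-pad to 5 bytes: K' = 07 00 00 00 00.
XOR each byte with 0x36: 07⊕36=31, 00⊕36=36, 00⊕36=36, 00⊕36=36, 00⊕36=36.

3136363636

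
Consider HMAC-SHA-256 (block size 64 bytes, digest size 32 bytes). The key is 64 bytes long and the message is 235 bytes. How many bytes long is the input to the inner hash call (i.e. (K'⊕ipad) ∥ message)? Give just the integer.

Key is 64 ≤ 64 bytes, zero-padded: |K'| = 64.
Inner input = (K'⊕ipad) ∥ m → 64 + 235 = 299 bytes.

299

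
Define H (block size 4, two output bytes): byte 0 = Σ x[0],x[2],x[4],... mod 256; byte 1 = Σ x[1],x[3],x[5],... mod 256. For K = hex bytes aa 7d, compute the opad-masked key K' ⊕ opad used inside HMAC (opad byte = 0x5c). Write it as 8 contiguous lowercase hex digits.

f6215c5c

Key hex bytes aa 7d is 2 bytes ≤ B = 4; zero-pad to 4 bytes: K' = aa 7d 00 00.
XOR each byte with 0x5c: aa⊕5c=f6, 7d⊕5c=21, 00⊕5c=5c, 00⊕5c=5c.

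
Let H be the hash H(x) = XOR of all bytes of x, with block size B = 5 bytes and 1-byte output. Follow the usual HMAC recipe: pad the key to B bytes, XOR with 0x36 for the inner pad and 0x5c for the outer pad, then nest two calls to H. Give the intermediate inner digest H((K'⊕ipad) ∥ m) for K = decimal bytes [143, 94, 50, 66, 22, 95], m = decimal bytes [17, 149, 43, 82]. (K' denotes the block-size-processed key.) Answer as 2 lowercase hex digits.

Key decimal bytes [143, 94, 50, 66, 22, 95] = 8f 5e 32 42 16 5f is 6 bytes > B = 5, so hash it first: H(key) = e8, then zero-pad to 5 bytes: K' = e8 00 00 00 00.
K' ⊕ ipad = de 36 36 36 36.
Inner input = de 36 36 36 36 ∥ 11 95 2b 52.
Inner hash: XOR de⊕36⊕36⊕36⊕36⊕11⊕95⊕2b⊕52 = 23.

23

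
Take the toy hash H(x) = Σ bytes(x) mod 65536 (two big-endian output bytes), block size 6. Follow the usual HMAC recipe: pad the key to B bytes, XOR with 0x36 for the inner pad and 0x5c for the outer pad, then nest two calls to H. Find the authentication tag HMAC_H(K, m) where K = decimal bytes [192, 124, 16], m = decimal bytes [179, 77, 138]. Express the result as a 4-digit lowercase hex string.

02b1

Key decimal bytes [192, 124, 16] = c0 7c 10 is 3 bytes ≤ B = 6; zero-pad to 6 bytes: K' = c0 7c 10 00 00 00.
K' ⊕ ipad = f6 4a 26 36 36 36.  K' ⊕ opad = 9c 20 4c 5c 5c 5c.
Inner input = (K'⊕ipad) ∥ m = f6 4a 26 36 36 36 ∥ b3 4d 8a.
Inner hash: sum = 246+74+38+54+54+54+179+77+138 = 914 → 03 92.
Outer input = (K'⊕opad) ∥ inner = 9c 20 4c 5c 5c 5c ∥ 03 92.
Outer hash (tag): sum = 156+32+76+92+92+92+3+146 = 689 → 02 b1.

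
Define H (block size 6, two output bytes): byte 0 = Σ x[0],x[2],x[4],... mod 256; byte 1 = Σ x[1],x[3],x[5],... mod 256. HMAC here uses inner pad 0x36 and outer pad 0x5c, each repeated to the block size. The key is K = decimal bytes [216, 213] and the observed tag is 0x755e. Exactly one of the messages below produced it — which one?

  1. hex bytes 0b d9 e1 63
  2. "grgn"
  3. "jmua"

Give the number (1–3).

Key decimal bytes [216, 213] = d8 d5 is 2 bytes ≤ B = 6; zero-pad to 6 bytes: K' = d8 d5 00 00 00 00.
K' ⊕ ipad = ee e3 36 36 36 36; K' ⊕ opad = 84 89 5c 5c 5c 5c.
m1: inner = H(ee e3 36 36 36 36 0b d9 e1 63) = 46 8b; tag = H(84 89 5c 5c 5c 5c 46 8b) = 82cc
m2: inner = H(ee e3 36 36 36 36 67 72 67 6e) = 28 2f; tag = H(84 89 5c 5c 5c 5c 28 2f) = 6470
m3: inner = H(ee e3 36 36 36 36 6a 6d 75 61) = 39 1d; tag = H(84 89 5c 5c 5c 5c 39 1d) = 755e ← matches

3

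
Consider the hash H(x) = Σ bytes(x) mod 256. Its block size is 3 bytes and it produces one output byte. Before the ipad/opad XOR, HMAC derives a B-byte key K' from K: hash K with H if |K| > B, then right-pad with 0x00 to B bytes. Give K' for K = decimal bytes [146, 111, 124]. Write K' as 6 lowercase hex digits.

926f7c

Key decimal bytes [146, 111, 124] = 92 6f 7c is exactly B = 3 bytes: K' = 92 6f 7c.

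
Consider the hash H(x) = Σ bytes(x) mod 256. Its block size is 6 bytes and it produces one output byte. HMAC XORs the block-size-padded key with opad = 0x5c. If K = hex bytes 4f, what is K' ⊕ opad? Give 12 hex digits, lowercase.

135c5c5c5c5c

Key hex bytes 4f is 1 byte ≤ B = 6; zero-pad to 6 bytes: K' = 4f 00 00 00 00 00.
XOR each byte with 0x5c: 4f⊕5c=13, 00⊕5c=5c, 00⊕5c=5c, 00⊕5c=5c, 00⊕5c=5c, 00⊕5c=5c.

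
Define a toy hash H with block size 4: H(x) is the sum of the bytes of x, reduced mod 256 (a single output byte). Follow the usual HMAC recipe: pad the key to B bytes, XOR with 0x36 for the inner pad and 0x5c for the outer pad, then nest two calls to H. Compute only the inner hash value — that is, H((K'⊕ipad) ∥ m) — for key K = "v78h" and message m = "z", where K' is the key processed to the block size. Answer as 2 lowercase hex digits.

Key "v78h" = 76 37 38 68 is exactly B = 4 bytes: K' = 76 37 38 68.
K' ⊕ ipad = 40 01 0e 5e.
Inner input = 40 01 0e 5e ∥ 7a.
Inner hash: sum = 64+1+14+94+122 = 295; mod 256 = 39 → 27.

27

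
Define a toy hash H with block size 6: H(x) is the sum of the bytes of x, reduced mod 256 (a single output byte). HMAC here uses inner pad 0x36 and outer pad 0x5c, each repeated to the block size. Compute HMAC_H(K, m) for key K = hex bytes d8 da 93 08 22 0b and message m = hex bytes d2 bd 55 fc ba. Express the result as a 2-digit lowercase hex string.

aa

Key hex bytes d8 da 93 08 22 0b is exactly B = 6 bytes: K' = d8 da 93 08 22 0b.
K' ⊕ ipad = ee ec a5 3e 14 3d.  K' ⊕ opad = 84 86 cf 54 7e 57.
Inner input = (K'⊕ipad) ∥ m = ee ec a5 3e 14 3d ∥ d2 bd 55 fc ba.
Inner hash: sum = 238+236+165+62+20+61+210+189+85+252+186 = 1704; mod 256 = 168 → a8.
Outer input = (K'⊕opad) ∥ inner = 84 86 cf 54 7e 57 ∥ a8.
Outer hash (tag): sum = 132+134+207+84+126+87+168 = 938; mod 256 = 170 → aa.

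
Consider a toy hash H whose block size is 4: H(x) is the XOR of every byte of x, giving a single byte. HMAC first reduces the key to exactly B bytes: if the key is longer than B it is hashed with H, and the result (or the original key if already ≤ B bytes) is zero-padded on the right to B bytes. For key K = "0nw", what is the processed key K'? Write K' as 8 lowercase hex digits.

Key "0nw" = 30 6e 77 is 3 bytes ≤ B = 4; zero-pad to 4 bytes: K' = 30 6e 77 00.

306e7700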